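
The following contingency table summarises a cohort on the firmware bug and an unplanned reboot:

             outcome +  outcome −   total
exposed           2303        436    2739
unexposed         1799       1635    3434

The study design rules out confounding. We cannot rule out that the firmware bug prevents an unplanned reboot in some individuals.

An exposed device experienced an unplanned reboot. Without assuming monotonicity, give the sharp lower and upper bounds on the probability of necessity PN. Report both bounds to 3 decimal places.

p₁ = P(outcome | exposed) = 2303/2739 = 0.84082
p₀ = P(outcome | unexposed) = 1799/3434 = 0.52388
Under exogeneity alone the bounds on PN are max{0,(p₁−p₀)/p₁} ≤ PN ≤ min{1,(1−p₀)/p₁}.
  lower = (p₁ − p₀)/p₁ = 0.31694 / 0.84082 ≈ 0.3769
  upper = min{1, (1 − p₀)/p₁} = 0.47612 / 0.84082 ≈ 0.5663

0.377 ≤ PN ≤ 0.566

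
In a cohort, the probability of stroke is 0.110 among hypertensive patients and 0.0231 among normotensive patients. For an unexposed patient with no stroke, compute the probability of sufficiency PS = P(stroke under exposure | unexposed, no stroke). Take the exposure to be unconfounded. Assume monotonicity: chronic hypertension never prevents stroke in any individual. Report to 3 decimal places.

Let p₁ = 0.11, p₀ = 0.0231.
Under exogeneity and monotonicity, PS = (p₁ − p₀) / (1 − p₀).
PS = (0.11 − 0.0231) / (1 − 0.0231) = 0.0869 / 0.9769 ≈ 0.0890

PS ≈ 0.089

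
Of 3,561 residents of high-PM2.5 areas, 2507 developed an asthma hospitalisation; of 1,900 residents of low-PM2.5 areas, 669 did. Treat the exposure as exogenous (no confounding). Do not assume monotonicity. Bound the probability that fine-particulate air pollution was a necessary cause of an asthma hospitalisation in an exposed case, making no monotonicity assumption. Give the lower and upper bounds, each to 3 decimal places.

p₁ = P(outcome | exposed) = 2507/3561 = 0.70402
p₀ = P(outcome | unexposed) = 669/1900 = 0.35211
Under exogeneity alone the bounds on PN are max{0,(p₁−p₀)/p₁} ≤ PN ≤ min{1,(1−p₀)/p₁}.
  lower = (p₁ − p₀)/p₁ = 0.35191 / 0.70402 ≈ 0.4999
  upper = min{1, (1 − p₀)/p₁} = 0.64789 / 0.70402 ≈ 0.9203

0.500 ≤ PN ≤ 0.920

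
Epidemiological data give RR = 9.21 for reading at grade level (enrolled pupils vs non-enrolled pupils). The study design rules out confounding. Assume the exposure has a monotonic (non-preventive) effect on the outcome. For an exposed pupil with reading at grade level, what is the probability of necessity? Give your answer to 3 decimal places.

PN ≈ 0.891

Under exogeneity and monotonicity, PN = (RR − 1) / RR = 1 − 1/RR.
PN = (9.21 − 1) / 9.21 = 8.21 / 9.21 ≈ 0.8914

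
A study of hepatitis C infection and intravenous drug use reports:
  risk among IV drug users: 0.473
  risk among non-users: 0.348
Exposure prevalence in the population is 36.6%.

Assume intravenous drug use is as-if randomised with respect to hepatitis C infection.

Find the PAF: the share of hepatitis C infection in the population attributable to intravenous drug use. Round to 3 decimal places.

Let p₁ = 0.473, p₀ = 0.348.
Overall risk P(Y=1) = π·p₁ + (1−π)·p₀ = 0.366×0.473 + 0.634×0.348 = 0.39375.
Under exogeneity, PAF = [P(Y=1) − p₀] / P(Y=1).
PAF = (0.39375 − 0.348) / 0.39375 ≈ 0.1162

PAF ≈ 0.116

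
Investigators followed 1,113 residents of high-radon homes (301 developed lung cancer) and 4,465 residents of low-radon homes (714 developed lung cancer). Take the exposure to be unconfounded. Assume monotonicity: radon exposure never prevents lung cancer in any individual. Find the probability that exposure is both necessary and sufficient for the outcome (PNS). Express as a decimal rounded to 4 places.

PNS ≈ 0.1105

p₁ = P(outcome | exposed) = 301/1113 = 0.27044
p₀ = P(outcome | unexposed) = 714/4465 = 0.15991
Under exogeneity and monotonicity, PNS = p₁ − p₀.
PNS = 0.27044 − 0.15991 = 0.11053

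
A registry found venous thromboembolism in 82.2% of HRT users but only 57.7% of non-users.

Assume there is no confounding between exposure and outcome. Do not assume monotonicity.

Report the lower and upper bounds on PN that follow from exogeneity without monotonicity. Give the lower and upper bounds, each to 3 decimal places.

0.298 ≤ PN ≤ 0.515

p₁ = 0.822, p₀ = 0.577.
Under exogeneity alone the bounds on PN are max{0,(p₁−p₀)/p₁} ≤ PN ≤ min{1,(1−p₀)/p₁}.
  lower = (p₁ − p₀)/p₁ = 0.245 / 0.822 ≈ 0.2981
  upper = min{1, (1 − p₀)/p₁} = 0.423 / 0.822 ≈ 0.5146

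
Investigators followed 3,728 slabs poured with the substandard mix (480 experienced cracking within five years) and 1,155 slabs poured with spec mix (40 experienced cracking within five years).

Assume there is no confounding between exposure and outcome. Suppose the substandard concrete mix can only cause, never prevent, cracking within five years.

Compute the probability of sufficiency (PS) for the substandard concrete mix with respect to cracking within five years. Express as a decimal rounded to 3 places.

p₁ = P(outcome | exposed) = 480/3728 = 0.12876
p₀ = P(outcome | unexposed) = 40/1155 = 0.034632
Under exogeneity and monotonicity, PS = (p₁ − p₀) / (1 − p₀).
PS = (0.12876 − 0.034632) / (1 − 0.034632) = 0.094123 / 0.96537 ≈ 0.0975

PS ≈ 0.097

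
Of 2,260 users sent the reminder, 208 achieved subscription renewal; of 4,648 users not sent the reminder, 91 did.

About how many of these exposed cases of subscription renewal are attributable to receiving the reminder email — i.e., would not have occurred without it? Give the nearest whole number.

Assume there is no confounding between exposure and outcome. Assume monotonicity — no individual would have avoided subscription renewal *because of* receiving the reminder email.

p₁ = P(outcome | exposed) = 208/2260 = 0.092035
p₀ = P(outcome | unexposed) = 91/4648 = 0.019578
PN = (p₁ − p₀)/p₁ = (0.092035 − 0.019578) / 0.092035 ≈ 0.78727.
Attributable cases ≈ PN × (exposed cases) = 0.78727 × 208 ≈ 163.75.

about 164 cases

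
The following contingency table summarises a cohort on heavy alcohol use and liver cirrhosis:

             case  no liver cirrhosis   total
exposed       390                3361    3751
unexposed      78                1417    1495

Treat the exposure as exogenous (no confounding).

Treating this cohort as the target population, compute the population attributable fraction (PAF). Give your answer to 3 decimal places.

p₁ = P(outcome | exposed) = 390/3751 = 0.10397
p₀ = P(outcome | unexposed) = 78/1495 = 0.052174
Exposure prevalence π = 3751/5246 = 0.71502; overall risk P(Y=1) = 0.089211.
Under exogeneity, PAF = [P(Y=1) − p₀]/P(Y=1).
PAF = (0.089211 − 0.052174) / 0.089211 ≈ 0.4152

PAF ≈ 0.415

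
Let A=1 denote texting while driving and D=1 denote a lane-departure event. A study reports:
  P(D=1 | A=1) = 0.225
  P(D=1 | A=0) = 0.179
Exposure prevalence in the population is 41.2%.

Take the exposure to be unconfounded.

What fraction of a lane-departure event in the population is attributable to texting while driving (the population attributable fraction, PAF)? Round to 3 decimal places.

PAF ≈ 0.096

Let p₁ = 0.225, p₀ = 0.179.
Overall risk P(Y=1) = π·p₁ + (1−π)·p₀ = 0.412×0.225 + 0.588×0.179 = 0.19795.
Under exogeneity, PAF = [P(Y=1) − p₀] / P(Y=1).
PAF = (0.19795 − 0.179) / 0.19795 ≈ 0.0957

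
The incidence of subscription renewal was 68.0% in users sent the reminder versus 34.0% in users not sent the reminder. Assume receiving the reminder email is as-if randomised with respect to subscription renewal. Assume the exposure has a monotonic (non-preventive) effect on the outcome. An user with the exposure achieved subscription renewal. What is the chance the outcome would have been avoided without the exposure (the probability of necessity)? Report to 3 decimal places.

PN ≈ 0.500

p₁ = 0.68, p₀ = 0.34.
Under exogeneity and monotonicity, PN = (p₁ − p₀) / p₁.
PN = (0.68 − 0.34) / 0.68 = 0.34 / 0.68 ≈ 0.5000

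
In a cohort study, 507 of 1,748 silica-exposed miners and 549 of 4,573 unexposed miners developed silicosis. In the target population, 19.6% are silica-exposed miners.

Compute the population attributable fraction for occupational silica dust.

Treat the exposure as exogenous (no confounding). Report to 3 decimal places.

PAF ≈ 0.217

p₁ = P(outcome | exposed) = 507/1748 = 0.29005
p₀ = P(outcome | unexposed) = 549/4573 = 0.12005
Overall risk P(Y=1) = π·p₁ + (1−π)·p₀ = 0.196×0.29005 + 0.804×0.12005 = 0.15337.
Under exogeneity, PAF = [P(Y=1) − p₀] / P(Y=1).
PAF = (0.15337 − 0.12005) / 0.15337 ≈ 0.2172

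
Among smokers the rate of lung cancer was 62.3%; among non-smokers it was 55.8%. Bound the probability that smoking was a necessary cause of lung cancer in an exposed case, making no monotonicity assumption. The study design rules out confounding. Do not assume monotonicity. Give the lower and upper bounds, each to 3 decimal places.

0.104 ≤ PN ≤ 0.709

p₁ = 0.623, p₀ = 0.558.
Under exogeneity alone the bounds on PN are max{0,(p₁−p₀)/p₁} ≤ PN ≤ min{1,(1−p₀)/p₁}.
  lower = (p₁ − p₀)/p₁ = 0.065 / 0.623 ≈ 0.1043
  upper = min{1, (1 − p₀)/p₁} = 0.442 / 0.623 ≈ 0.7095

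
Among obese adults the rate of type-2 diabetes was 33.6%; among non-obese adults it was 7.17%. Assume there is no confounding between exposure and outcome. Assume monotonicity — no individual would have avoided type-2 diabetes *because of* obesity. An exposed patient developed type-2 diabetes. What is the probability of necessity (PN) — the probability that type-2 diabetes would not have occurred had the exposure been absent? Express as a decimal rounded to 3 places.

p₁ = 0.336, p₀ = 0.0717.
Under exogeneity and monotonicity, PN = (p₁ − p₀) / p₁.
PN = (0.336 − 0.0717) / 0.336 = 0.2643 / 0.336 ≈ 0.7866

PN ≈ 0.787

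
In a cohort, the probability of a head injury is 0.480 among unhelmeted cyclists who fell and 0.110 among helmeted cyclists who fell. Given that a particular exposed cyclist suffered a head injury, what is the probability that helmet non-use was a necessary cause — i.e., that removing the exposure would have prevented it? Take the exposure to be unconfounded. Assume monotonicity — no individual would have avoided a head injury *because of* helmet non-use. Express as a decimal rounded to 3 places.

Let p₁ = 0.48, p₀ = 0.11.
Under exogeneity and monotonicity, PN = (p₁ − p₀) / p₁.
PN = (0.48 − 0.11) / 0.48 = 0.37 / 0.48 ≈ 0.7708

PN ≈ 0.771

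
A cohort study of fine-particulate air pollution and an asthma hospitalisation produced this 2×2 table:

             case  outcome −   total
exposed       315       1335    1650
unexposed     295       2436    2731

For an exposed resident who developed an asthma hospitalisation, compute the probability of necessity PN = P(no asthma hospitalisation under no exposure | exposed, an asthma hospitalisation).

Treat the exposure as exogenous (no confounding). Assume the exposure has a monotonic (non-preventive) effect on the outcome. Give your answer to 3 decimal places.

p₁ = P(outcome | exposed) = 315/1650 = 0.19091
p₀ = P(outcome | unexposed) = 295/2731 = 0.10802
Under exogeneity and monotonicity, PN = (p₁ − p₀) / p₁.
PN = (0.19091 − 0.10802) / 0.19091 = 0.08289 / 0.19091 ≈ 0.4342

PN ≈ 0.434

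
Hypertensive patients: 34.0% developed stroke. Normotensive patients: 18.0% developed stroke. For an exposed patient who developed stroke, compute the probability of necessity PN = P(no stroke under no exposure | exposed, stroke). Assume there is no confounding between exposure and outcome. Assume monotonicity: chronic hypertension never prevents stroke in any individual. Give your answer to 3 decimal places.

PN ≈ 0.471

p₁ = 0.34, p₀ = 0.18.
Under exogeneity and monotonicity, PN = (p₁ − p₀) / p₁.
PN = (0.34 − 0.18) / 0.34 = 0.16 / 0.34 ≈ 0.4706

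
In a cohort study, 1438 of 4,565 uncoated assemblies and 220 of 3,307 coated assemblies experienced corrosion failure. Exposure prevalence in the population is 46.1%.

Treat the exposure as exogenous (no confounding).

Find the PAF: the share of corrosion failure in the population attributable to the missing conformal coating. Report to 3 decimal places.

p₁ = P(outcome | exposed) = 1438/4565 = 0.31501
p₀ = P(outcome | unexposed) = 220/3307 = 0.066526
Overall risk P(Y=1) = π·p₁ + (1−π)·p₀ = 0.461×0.31501 + 0.539×0.066526 = 0.18107.
Under exogeneity, PAF = [P(Y=1) − p₀] / P(Y=1).
PAF = (0.18107 − 0.066526) / 0.18107 ≈ 0.6326

PAF ≈ 0.633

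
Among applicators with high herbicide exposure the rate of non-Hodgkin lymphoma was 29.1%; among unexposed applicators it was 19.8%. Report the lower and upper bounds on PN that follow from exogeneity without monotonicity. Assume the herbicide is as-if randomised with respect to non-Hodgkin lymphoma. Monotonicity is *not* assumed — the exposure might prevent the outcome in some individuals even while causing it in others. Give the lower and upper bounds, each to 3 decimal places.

0.320 ≤ PN ≤ 1.000

p₁ = 0.291, p₀ = 0.198.
Under exogeneity alone the bounds on PN are max{0,(p₁−p₀)/p₁} ≤ PN ≤ min{1,(1−p₀)/p₁}.
  lower = (p₁ − p₀)/p₁ = 0.093 / 0.291 ≈ 0.3196
  upper = min{1, (1 − p₀)/p₁} = 0.802 / 0.291 ≈ 2.7560 → capped at 1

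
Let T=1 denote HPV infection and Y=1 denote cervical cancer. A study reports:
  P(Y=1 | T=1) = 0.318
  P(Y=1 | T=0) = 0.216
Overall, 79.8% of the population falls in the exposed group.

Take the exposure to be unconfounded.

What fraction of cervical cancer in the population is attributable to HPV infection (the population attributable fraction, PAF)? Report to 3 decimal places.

PAF ≈ 0.274

Let p₁ = 0.318, p₀ = 0.216.
Overall risk P(Y=1) = π·p₁ + (1−π)·p₀ = 0.798×0.318 + 0.202×0.216 = 0.2974.
Under exogeneity, PAF = [P(Y=1) − p₀] / P(Y=1).
PAF = (0.2974 − 0.216) / 0.2974 ≈ 0.2737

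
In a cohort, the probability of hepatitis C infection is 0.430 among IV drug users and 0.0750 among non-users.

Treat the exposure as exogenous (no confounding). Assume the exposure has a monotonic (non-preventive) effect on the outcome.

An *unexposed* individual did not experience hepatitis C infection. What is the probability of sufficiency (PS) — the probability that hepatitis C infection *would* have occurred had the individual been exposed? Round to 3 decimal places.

PS ≈ 0.384

Let p₁ = 0.43, p₀ = 0.075.
Under exogeneity and monotonicity, PS = (p₁ − p₀) / (1 − p₀).
PS = (0.43 − 0.075) / (1 − 0.075) = 0.355 / 0.925 ≈ 0.3838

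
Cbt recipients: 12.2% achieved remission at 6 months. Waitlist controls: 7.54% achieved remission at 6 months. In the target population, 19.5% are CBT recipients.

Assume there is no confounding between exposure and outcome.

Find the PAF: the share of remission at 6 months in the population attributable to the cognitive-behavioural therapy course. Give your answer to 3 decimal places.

PAF ≈ 0.108

p₁ = 0.122, p₀ = 0.0754.
Overall risk P(Y=1) = π·p₁ + (1−π)·p₀ = 0.195×0.122 + 0.805×0.0754 = 0.084487.
Under exogeneity, PAF = [P(Y=1) − p₀] / P(Y=1).
PAF = (0.084487 − 0.0754) / 0.084487 ≈ 0.1076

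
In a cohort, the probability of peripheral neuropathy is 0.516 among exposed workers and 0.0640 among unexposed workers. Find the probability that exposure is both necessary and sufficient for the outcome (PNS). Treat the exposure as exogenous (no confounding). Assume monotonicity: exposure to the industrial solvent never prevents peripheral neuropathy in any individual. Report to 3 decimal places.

Let p₁ = 0.516, p₀ = 0.064.
Under exogeneity and monotonicity, PNS = p₁ − p₀.
PNS = 0.516 − 0.064 = 0.452

PNS ≈ 0.452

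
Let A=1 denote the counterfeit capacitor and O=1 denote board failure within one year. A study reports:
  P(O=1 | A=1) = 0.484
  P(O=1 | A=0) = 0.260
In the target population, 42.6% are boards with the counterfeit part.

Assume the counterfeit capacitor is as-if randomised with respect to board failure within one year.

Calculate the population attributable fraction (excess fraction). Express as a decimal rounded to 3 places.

PAF ≈ 0.268

Let p₁ = 0.484, p₀ = 0.26.
Overall risk P(Y=1) = π·p₁ + (1−π)·p₀ = 0.426×0.484 + 0.574×0.26 = 0.35542.
Under exogeneity, PAF = [P(Y=1) − p₀] / P(Y=1).
PAF = (0.35542 − 0.26) / 0.35542 ≈ 0.2685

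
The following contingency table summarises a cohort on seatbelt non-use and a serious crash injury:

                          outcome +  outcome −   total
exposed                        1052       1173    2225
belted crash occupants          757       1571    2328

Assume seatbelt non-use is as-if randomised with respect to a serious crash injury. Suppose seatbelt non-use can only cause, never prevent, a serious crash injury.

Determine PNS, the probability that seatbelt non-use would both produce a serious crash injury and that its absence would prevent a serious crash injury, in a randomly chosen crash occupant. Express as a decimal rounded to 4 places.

PNS ≈ 0.1476

p₁ = P(outcome | exposed) = 1052/2225 = 0.47281
p₀ = P(outcome | unexposed) = 757/2328 = 0.32517
Under exogeneity and monotonicity, PNS = p₁ − p₀.
PNS = 0.47281 − 0.32517 = 0.14764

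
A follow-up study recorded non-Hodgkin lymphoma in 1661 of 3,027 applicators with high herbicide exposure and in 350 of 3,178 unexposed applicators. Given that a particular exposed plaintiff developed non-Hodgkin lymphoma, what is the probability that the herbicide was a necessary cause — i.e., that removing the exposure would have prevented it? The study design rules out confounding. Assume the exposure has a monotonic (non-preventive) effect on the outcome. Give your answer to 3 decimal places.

p₁ = P(outcome | exposed) = 1661/3027 = 0.54873
p₀ = P(outcome | unexposed) = 350/3178 = 0.11013
Under exogeneity and monotonicity, PN = (p₁ − p₀) / p₁.
PN = (0.54873 − 0.11013) / 0.54873 = 0.4386 / 0.54873 ≈ 0.7993

PN ≈ 0.799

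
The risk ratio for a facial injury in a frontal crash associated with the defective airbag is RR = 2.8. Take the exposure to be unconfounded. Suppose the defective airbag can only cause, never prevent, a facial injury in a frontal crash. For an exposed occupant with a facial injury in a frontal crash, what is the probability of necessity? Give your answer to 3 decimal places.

PN ≈ 0.643

Under exogeneity and monotonicity, PN = (RR − 1) / RR = 1 − 1/RR.
PN = (2.8 − 1) / 2.8 = 1.8 / 2.8 ≈ 0.6429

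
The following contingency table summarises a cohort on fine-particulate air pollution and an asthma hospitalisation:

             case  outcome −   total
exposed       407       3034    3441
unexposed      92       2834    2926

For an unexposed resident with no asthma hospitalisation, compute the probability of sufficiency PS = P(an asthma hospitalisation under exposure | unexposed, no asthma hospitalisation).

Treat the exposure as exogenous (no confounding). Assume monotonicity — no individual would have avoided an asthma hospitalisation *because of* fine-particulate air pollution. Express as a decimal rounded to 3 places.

p₁ = P(outcome | exposed) = 407/3441 = 0.11828
p₀ = P(outcome | unexposed) = 92/2926 = 0.031442
Under exogeneity and monotonicity, PS = (p₁ − p₀)/(1 − p₀).
PS = (0.11828 − 0.031442) / 0.96856 ≈ 0.0897

PS ≈ 0.090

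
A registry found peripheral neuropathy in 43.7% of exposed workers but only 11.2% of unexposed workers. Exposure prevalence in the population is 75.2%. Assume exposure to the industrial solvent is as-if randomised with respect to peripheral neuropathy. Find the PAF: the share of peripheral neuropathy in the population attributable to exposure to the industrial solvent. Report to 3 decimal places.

p₁ = 0.437, p₀ = 0.112.
Overall risk P(Y=1) = π·p₁ + (1−π)·p₀ = 0.752×0.437 + 0.248×0.112 = 0.3564.
Under exogeneity, PAF = [P(Y=1) − p₀] / P(Y=1).
PAF = (0.3564 − 0.112) / 0.3564 ≈ 0.6857

PAF ≈ 0.686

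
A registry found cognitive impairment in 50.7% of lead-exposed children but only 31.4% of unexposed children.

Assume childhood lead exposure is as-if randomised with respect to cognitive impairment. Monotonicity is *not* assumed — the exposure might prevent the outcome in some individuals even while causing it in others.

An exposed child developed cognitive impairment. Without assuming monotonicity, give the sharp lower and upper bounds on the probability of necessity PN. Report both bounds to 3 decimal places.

0.381 ≤ PN ≤ 1.000

p₁ = 0.507, p₀ = 0.314.
Under exogeneity alone the bounds on PN are max{0,(p₁−p₀)/p₁} ≤ PN ≤ min{1,(1−p₀)/p₁}.
  lower = (p₁ − p₀)/p₁ = 0.193 / 0.507 ≈ 0.3807
  upper = min{1, (1 − p₀)/p₁} = 0.686 / 0.507 ≈ 1.3531 → capped at 1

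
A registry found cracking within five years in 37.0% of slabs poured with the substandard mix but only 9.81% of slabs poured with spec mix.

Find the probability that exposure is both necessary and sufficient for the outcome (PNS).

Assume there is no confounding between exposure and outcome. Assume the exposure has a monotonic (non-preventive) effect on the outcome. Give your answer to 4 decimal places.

p₁ = 0.37, p₀ = 0.0981.
Under exogeneity and monotonicity, PNS = p₁ − p₀.
PNS = 0.37 − 0.0981 = 0.2719

PNS ≈ 0.2719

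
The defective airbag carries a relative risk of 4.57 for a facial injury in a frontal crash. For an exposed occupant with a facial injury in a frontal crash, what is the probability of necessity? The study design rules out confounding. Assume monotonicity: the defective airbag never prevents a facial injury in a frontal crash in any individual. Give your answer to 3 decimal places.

Under exogeneity and monotonicity, PN = (RR − 1) / RR = 1 − 1/RR.
PN = (4.57 − 1) / 4.57 = 3.57 / 4.57 ≈ 0.7812

PN ≈ 0.781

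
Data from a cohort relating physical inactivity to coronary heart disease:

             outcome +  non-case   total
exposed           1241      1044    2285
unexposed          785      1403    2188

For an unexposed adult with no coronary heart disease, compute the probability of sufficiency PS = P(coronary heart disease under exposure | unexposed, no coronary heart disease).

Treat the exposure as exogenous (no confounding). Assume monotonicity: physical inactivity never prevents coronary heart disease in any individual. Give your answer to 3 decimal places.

PS ≈ 0.287

p₁ = P(outcome | exposed) = 1241/2285 = 0.54311
p₀ = P(outcome | unexposed) = 785/2188 = 0.35878
Under exogeneity and monotonicity, PS = (p₁ − p₀)/(1 − p₀).
PS = (0.54311 − 0.35878) / 0.64122 ≈ 0.2875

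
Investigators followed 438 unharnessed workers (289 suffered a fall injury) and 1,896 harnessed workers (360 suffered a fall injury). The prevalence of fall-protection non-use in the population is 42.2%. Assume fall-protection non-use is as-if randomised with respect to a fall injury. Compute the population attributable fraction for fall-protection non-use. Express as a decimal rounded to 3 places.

PAF ≈ 0.511

p₁ = P(outcome | exposed) = 289/438 = 0.65982
p₀ = P(outcome | unexposed) = 360/1896 = 0.18987
Overall risk P(Y=1) = π·p₁ + (1−π)·p₀ = 0.422×0.65982 + 0.578×0.18987 = 0.38819.
Under exogeneity, PAF = [P(Y=1) − p₀] / P(Y=1).
PAF = (0.38819 − 0.18987) / 0.38819 ≈ 0.5109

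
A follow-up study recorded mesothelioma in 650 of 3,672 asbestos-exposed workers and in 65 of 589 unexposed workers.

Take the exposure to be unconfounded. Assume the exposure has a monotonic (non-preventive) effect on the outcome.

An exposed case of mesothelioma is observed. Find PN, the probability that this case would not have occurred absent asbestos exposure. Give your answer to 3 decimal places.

p₁ = P(outcome | exposed) = 650/3672 = 0.17702
p₀ = P(outcome | unexposed) = 65/589 = 0.11036
Under exogeneity and monotonicity, PN = (p₁ − p₀) / p₁.
PN = (0.17702 − 0.11036) / 0.17702 = 0.066659 / 0.17702 ≈ 0.3766

PN ≈ 0.377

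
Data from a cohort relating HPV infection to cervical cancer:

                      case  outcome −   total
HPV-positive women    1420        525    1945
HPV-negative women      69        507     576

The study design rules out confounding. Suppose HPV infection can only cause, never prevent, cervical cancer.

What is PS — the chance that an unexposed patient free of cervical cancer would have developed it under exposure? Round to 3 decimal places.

p₁ = P(outcome | exposed) = 1420/1945 = 0.73008
p₀ = P(outcome | unexposed) = 69/576 = 0.11979
Under exogeneity and monotonicity, PS = (p₁ − p₀)/(1 − p₀).
PS = (0.73008 − 0.11979) / 0.88021 ≈ 0.6933

PS ≈ 0.693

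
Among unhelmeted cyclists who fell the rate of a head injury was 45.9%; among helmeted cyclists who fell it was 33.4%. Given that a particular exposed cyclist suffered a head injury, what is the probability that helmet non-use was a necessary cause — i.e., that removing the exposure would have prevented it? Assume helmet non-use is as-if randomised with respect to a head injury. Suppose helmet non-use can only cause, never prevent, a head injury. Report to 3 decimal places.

p₁ = 0.459, p₀ = 0.334.
Under exogeneity and monotonicity, PN = (p₁ − p₀) / p₁.
PN = (0.459 − 0.334) / 0.459 = 0.125 / 0.459 ≈ 0.2723

PN ≈ 0.272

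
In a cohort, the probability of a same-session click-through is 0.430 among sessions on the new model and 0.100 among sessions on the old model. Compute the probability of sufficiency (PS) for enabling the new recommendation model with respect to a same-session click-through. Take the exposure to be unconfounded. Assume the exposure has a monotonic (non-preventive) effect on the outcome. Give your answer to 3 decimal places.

Let p₁ = 0.43, p₀ = 0.1.
Under exogeneity and monotonicity, PS = (p₁ − p₀) / (1 − p₀).
PS = (0.43 − 0.1) / (1 − 0.1) = 0.33 / 0.9 ≈ 0.3667

PS ≈ 0.367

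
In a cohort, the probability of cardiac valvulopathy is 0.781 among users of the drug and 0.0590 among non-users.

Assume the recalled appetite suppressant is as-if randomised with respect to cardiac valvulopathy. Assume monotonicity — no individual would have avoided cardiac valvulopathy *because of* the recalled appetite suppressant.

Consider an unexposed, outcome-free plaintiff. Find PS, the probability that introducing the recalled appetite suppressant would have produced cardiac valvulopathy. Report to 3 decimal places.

Let p₁ = 0.781, p₀ = 0.059.
Under exogeneity and monotonicity, PS = (p₁ − p₀) / (1 − p₀).
PS = (0.781 − 0.059) / (1 − 0.059) = 0.722 / 0.941 ≈ 0.7673

PS ≈ 0.767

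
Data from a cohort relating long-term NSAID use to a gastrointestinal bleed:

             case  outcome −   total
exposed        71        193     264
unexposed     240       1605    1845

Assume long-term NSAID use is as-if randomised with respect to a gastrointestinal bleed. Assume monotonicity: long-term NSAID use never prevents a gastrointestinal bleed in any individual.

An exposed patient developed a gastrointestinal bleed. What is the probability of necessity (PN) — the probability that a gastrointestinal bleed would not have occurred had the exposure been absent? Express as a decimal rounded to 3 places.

PN ≈ 0.516

p₁ = P(outcome | exposed) = 71/264 = 0.26894
p₀ = P(outcome | unexposed) = 240/1845 = 0.13008
Under exogeneity and monotonicity, PN = (p₁ − p₀)/p₁.
PN = (0.26894 − 0.13008) / 0.26894 ≈ 0.5163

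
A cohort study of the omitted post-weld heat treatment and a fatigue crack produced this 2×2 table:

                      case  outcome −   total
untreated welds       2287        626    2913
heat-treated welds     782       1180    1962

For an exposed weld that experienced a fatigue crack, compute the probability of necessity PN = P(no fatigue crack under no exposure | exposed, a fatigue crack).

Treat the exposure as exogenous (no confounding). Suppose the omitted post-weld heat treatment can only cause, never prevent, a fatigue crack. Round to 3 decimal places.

PN ≈ 0.492

p₁ = P(outcome | exposed) = 2287/2913 = 0.7851
p₀ = P(outcome | unexposed) = 782/1962 = 0.39857
Under exogeneity and monotonicity, PN = (p₁ − p₀)/p₁.
PN = (0.7851 − 0.39857) / 0.7851 ≈ 0.4923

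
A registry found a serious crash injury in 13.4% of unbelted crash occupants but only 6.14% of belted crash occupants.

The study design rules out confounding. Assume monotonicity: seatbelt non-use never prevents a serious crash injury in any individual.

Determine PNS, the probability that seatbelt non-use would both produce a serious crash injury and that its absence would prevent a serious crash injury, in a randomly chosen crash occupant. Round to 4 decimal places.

PNS ≈ 0.0726

p₁ = 0.134, p₀ = 0.0614.
Under exogeneity and monotonicity, PNS = p₁ − p₀.
PNS = 0.134 − 0.0614 = 0.0726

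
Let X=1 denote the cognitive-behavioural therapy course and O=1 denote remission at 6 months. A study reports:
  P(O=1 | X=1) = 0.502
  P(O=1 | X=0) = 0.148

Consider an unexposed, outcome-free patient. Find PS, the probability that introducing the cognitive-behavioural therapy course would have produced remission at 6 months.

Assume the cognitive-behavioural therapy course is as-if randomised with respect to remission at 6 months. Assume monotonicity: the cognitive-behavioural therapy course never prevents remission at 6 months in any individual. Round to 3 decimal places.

PS ≈ 0.415

Let p₁ = 0.502, p₀ = 0.148.
Under exogeneity and monotonicity, PS = (p₁ − p₀) / (1 − p₀).
PS = (0.502 − 0.148) / (1 − 0.148) = 0.354 / 0.852 ≈ 0.4155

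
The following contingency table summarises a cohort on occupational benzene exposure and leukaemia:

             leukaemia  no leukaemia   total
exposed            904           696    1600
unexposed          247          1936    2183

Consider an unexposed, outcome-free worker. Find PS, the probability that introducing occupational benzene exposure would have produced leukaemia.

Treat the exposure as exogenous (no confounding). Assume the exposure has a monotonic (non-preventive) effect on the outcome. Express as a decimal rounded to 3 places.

p₁ = P(outcome | exposed) = 904/1600 = 0.565
p₀ = P(outcome | unexposed) = 247/2183 = 0.11315
Under exogeneity and monotonicity, PS = (p₁ − p₀) / (1 − p₀).
PS = (0.565 − 0.11315) / (1 − 0.11315) = 0.45185 / 0.88685 ≈ 0.5095

PS ≈ 0.510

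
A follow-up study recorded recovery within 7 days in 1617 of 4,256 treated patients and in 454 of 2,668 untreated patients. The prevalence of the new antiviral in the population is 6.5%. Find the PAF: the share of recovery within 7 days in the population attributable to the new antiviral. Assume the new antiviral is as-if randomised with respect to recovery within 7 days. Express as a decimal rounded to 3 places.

PAF ≈ 0.074

p₁ = P(outcome | exposed) = 1617/4256 = 0.37993
p₀ = P(outcome | unexposed) = 454/2668 = 0.17016
Overall risk P(Y=1) = π·p₁ + (1−π)·p₀ = 0.065×0.37993 + 0.935×0.17016 = 0.1838.
Under exogeneity, PAF = [P(Y=1) − p₀] / P(Y=1).
PAF = (0.1838 − 0.17016) / 0.1838 ≈ 0.0742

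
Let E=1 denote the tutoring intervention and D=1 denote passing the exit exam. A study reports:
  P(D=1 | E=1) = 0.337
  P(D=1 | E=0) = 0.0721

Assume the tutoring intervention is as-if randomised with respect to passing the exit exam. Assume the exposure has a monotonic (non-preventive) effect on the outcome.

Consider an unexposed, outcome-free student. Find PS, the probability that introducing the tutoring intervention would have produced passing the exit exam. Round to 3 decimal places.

PS ≈ 0.285

Let p₁ = 0.337, p₀ = 0.0721.
Under exogeneity and monotonicity, PS = (p₁ − p₀) / (1 − p₀).
PS = (0.337 − 0.0721) / (1 − 0.0721) = 0.2649 / 0.9279 ≈ 0.2855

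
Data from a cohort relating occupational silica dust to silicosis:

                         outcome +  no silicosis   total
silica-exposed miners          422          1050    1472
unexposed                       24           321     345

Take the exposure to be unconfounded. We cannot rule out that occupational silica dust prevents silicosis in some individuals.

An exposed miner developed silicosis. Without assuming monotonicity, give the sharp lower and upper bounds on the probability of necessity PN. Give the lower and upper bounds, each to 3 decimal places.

0.757 ≤ PN ≤ 1.000

p₁ = P(outcome | exposed) = 422/1472 = 0.28668
p₀ = P(outcome | unexposed) = 24/345 = 0.069565
Under exogeneity alone the bounds on PN are max{0,(p₁−p₀)/p₁} ≤ PN ≤ min{1,(1−p₀)/p₁}.
  lower = (p₁ − p₀)/p₁ = 0.21712 / 0.28668 ≈ 0.7573
  upper = min{1, (1 − p₀)/p₁} = 0.93043 / 0.28668 ≈ 3.2455 → capped at 1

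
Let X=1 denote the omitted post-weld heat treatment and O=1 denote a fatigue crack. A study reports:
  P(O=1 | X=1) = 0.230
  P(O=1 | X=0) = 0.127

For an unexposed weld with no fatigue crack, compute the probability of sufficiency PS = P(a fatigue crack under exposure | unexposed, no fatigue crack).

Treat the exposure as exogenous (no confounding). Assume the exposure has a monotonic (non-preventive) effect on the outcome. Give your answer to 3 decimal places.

Let p₁ = 0.23, p₀ = 0.127.
Under exogeneity and monotonicity, PS = (p₁ − p₀) / (1 − p₀).
PS = (0.23 − 0.127) / (1 − 0.127) = 0.103 / 0.873 ≈ 0.1180

PS ≈ 0.118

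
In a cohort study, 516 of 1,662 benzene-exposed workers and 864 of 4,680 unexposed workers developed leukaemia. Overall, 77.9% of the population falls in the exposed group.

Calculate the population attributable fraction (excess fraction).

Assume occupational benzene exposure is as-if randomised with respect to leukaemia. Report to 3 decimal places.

PAF ≈ 0.347

p₁ = P(outcome | exposed) = 516/1662 = 0.31047
p₀ = P(outcome | unexposed) = 864/4680 = 0.18462
Overall risk P(Y=1) = π·p₁ + (1−π)·p₀ = 0.779×0.31047 + 0.221×0.18462 = 0.28266.
Under exogeneity, PAF = [P(Y=1) − p₀] / P(Y=1).
PAF = (0.28266 − 0.18462) / 0.28266 ≈ 0.3469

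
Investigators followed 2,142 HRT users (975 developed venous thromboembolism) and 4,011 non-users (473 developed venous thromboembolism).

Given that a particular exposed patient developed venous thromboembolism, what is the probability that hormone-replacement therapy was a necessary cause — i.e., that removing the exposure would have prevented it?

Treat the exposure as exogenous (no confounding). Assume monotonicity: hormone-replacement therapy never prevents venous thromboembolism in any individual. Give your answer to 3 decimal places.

PN ≈ 0.741

p₁ = P(outcome | exposed) = 975/2142 = 0.45518
p₀ = P(outcome | unexposed) = 473/4011 = 0.11793
Under exogeneity and monotonicity, PN = (p₁ − p₀) / p₁.
PN = (0.45518 − 0.11793) / 0.45518 = 0.33726 / 0.45518 ≈ 0.7409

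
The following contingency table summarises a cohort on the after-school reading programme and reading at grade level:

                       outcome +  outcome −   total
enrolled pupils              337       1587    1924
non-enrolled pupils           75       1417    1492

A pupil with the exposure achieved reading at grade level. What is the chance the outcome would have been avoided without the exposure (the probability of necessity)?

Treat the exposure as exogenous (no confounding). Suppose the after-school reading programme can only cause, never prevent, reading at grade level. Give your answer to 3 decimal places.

PN ≈ 0.713

p₁ = P(outcome | exposed) = 337/1924 = 0.17516
p₀ = P(outcome | unexposed) = 75/1492 = 0.050268
Under exogeneity and monotonicity, PN = (p₁ − p₀) / p₁.
PN = (0.17516 − 0.050268) / 0.17516 = 0.12489 / 0.17516 ≈ 0.7130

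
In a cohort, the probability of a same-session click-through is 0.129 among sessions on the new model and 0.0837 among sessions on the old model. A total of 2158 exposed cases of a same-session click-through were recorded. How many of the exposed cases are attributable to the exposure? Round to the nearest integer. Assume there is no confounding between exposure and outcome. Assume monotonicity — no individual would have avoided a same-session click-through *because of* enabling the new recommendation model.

Let p₁ = 0.129, p₀ = 0.0837.
PN = (p₁ − p₀)/p₁ = (0.129 − 0.0837) / 0.129 ≈ 0.35116.
Attributable cases ≈ PN × (exposed cases) = 0.35116 × 2158 ≈ 757.81.

about 758 cases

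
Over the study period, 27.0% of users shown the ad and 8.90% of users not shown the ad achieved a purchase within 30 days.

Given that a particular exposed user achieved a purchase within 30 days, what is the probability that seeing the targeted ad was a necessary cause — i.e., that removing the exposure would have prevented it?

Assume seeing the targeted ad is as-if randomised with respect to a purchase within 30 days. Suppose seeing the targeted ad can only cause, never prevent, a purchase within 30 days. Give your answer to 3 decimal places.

p₁ = 0.27, p₀ = 0.089.
Under exogeneity and monotonicity, PN = (p₁ − p₀) / p₁.
PN = (0.27 − 0.089) / 0.27 = 0.181 / 0.27 ≈ 0.6704

PN ≈ 0.670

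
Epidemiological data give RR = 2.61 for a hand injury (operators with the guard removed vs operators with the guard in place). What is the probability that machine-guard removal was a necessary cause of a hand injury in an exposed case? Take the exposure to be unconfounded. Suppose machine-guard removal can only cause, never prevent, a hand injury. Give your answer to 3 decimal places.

PN ≈ 0.617

Under exogeneity and monotonicity, PN = (RR − 1) / RR = 1 − 1/RR.
PN = (2.61 − 1) / 2.61 = 1.61 / 2.61 ≈ 0.6169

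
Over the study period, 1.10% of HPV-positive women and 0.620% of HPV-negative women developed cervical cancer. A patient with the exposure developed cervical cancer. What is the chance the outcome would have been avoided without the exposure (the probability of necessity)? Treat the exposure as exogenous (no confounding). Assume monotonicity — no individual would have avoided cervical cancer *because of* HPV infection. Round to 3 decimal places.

PN ≈ 0.436

p₁ = 0.011, p₀ = 0.0062.
Under exogeneity and monotonicity, PN = (p₁ − p₀) / p₁.
PN = (0.011 − 0.0062) / 0.011 = 0.0048 / 0.011 ≈ 0.4364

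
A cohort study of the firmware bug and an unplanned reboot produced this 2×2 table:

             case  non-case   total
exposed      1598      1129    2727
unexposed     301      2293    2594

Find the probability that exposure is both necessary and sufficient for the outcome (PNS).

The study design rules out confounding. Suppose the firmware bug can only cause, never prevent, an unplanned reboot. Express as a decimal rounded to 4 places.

PNS ≈ 0.4700

p₁ = P(outcome | exposed) = 1598/2727 = 0.58599
p₀ = P(outcome | unexposed) = 301/2594 = 0.11604
Under exogeneity and monotonicity, PNS = p₁ − p₀.
PNS = 0.58599 − 0.11604 = 0.46995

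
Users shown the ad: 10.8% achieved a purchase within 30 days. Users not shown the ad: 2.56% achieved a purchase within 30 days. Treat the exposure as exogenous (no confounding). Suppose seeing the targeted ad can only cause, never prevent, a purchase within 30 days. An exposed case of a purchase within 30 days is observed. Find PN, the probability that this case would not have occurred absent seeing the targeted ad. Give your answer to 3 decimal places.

PN ≈ 0.763

p₁ = 0.108, p₀ = 0.0256.
Under exogeneity and monotonicity, PN = (p₁ − p₀) / p₁.
PN = (0.108 − 0.0256) / 0.108 = 0.0824 / 0.108 ≈ 0.7630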